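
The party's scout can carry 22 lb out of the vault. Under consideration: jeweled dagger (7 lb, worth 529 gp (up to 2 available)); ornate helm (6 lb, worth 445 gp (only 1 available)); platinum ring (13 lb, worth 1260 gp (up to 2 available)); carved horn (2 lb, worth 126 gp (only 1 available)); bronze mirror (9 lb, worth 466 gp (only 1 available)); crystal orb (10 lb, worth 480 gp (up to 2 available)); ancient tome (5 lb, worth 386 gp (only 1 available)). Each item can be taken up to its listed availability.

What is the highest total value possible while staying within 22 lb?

1915

The ratio heuristic lands on platinum ring + carved horn + ancient tome (1772) but leaves 2 lb idle.
The 5 lb tied up in ancient tome is better spent on jeweled dagger — total rises to 1915 (22 lb).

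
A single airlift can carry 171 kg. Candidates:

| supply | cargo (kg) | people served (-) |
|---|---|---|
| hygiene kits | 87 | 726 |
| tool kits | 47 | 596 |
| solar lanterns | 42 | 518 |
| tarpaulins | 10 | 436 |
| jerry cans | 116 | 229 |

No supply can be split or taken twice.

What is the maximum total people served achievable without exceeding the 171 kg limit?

1758

Greedy by ratio would take tool kits + solar lanterns + tarpaulins: 99 kg used, total 1550.
Dropping solar lanterns frees 42 kg; slotting in hygiene kits (87 kg) lifts the total to 1758 at 144 kg.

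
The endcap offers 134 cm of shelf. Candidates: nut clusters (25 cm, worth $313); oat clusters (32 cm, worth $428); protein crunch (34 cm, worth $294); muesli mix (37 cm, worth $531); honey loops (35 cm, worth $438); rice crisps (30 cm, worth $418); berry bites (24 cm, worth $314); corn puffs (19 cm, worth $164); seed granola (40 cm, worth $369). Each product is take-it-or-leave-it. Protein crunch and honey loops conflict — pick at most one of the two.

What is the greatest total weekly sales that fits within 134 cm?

1815

The ratio heuristic lands on oat clusters + muesli mix + rice crisps + berry bites (1691) but leaves 11 cm idle.
Dropping berry bites frees 24 cm; slotting in honey loops (35 cm) lifts the total to 1815 at 134 cm.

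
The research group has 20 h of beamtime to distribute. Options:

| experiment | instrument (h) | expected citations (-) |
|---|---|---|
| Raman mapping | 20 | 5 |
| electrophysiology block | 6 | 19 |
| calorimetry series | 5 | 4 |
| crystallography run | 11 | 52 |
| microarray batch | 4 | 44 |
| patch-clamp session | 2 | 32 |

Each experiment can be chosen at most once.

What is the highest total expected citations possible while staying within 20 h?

Density check — patch-clamp session 16.00, microarray batch 11.00, crystallography run 4.73, electrophysiology block 3.17 are the best per h.
Taking crystallography run + microarray batch + patch-clamp session: 17 h used, 128 in expected citations.
That's the maximum — no swap from here does better than 128.

128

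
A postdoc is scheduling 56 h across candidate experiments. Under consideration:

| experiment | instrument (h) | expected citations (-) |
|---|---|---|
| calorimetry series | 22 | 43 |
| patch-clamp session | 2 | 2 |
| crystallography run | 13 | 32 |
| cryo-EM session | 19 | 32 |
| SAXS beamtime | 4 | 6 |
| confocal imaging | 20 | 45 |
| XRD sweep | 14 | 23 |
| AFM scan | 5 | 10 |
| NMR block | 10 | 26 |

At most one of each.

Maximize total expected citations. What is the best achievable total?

By expected citations per h: NMR block 2.60, crystallography run 2.46, confocal imaging 2.25 lead.
Patch-clamp session + crystallography run + SAXS beamtime + confocal imaging + AFM scan + NMR block uses 54 of the 56 h and totals 121.
The closest alternative, calorimetry series + crystallography run + confocal imaging, reaches only 120.

121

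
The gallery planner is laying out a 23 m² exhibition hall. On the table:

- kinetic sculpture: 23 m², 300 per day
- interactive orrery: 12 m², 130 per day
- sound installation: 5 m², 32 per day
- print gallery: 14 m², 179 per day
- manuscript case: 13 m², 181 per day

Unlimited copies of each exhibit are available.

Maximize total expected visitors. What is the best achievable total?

A density-first pass picks 2×sound installation + manuscript case — 245 at 23 m².
Dropping 2×sound installation and manuscript case frees 23 m²; slotting in kinetic sculpture (23 m²) lifts the total to 300 at 23 m².

300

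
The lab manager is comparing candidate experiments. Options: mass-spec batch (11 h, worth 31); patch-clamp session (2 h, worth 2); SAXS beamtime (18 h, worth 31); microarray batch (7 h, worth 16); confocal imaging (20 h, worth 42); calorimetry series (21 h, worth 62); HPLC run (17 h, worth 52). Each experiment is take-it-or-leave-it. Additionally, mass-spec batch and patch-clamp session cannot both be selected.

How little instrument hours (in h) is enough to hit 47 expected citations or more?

Minimise h subject to total expected citations ≥ 47.
Taking HPLC run gives 52 (≥ 47) for 17 h.
Any bundle with less than 17 h falls short of 47.

17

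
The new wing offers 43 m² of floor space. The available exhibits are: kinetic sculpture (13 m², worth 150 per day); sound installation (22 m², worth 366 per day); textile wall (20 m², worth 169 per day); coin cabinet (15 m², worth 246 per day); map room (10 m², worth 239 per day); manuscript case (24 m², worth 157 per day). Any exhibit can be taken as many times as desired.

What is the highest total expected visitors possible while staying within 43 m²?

Best packing: 4×map room — 40 m², 956 total.
No other feasible combination exceeds 956.

956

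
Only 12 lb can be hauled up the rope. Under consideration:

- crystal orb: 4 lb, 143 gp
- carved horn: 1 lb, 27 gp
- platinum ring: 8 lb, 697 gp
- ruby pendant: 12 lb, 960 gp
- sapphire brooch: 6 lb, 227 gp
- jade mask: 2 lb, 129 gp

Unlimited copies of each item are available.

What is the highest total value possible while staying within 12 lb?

Taking the top-ratio items first gives platinum ring + 2×jade mask for 955 (12 lb).
Dropping platinum ring and 2×jade mask frees 12 lb; slotting in ruby pendant (12 lb) lifts the total to 960 at 12 lb.
Every other selection either busts 12 lb or fails to beat 960.

960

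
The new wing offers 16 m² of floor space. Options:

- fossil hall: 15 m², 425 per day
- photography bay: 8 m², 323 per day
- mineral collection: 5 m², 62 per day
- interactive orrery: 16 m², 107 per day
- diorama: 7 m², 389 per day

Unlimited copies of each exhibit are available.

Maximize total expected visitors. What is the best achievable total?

Taking 2×diorama: 14 m² used, 778 in expected visitors.
Every other selection either busts 16 m² or fails to beat 778.

778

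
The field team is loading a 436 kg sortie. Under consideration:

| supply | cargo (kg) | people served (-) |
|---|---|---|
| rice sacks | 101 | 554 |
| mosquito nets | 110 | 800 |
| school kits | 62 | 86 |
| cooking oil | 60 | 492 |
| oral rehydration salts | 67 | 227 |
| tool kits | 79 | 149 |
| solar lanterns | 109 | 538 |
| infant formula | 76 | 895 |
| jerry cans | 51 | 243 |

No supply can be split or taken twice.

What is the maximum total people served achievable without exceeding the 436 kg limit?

2984

By people served per kg: infant formula 11.78, cooking oil 8.20, mosquito nets 7.27 lead.
Taking rice sacks + mosquito nets + cooking oil + infant formula + jerry cans: 398 kg used, 2984 in people served.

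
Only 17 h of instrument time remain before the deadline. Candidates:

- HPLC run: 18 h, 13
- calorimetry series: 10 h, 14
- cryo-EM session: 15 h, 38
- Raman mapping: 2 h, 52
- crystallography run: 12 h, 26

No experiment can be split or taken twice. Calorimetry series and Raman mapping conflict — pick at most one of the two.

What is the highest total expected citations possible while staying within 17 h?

Density check — Raman mapping 26.00, cryo-EM session 2.53, crystallography run 2.17 are the best per h.
Taking cryo-EM session + Raman mapping: 17 h used, 90 in expected citations.
Every other selection either busts 17 h or breaks a pairing rule or fails to beat 90.

90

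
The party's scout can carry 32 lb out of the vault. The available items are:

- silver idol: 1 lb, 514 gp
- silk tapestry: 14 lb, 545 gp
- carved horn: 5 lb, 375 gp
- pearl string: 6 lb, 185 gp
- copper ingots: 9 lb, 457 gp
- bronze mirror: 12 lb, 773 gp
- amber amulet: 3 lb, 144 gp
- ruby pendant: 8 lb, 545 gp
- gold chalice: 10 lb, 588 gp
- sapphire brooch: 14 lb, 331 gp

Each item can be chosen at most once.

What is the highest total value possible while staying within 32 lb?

Density check — silver idol 514.00, carved horn 75.00, ruby pendant 68.12 are the best per lb.
Taking the top-ratio items first gives silver idol + carved horn + bronze mirror + amber amulet + ruby pendant for 2351 (29 lb).
The 8 lb tied up in carved horn and amber amulet is better spent on gold chalice — total rises to 2420 (31 lb).
That's the maximum — no swap from here does better than 2420.

2420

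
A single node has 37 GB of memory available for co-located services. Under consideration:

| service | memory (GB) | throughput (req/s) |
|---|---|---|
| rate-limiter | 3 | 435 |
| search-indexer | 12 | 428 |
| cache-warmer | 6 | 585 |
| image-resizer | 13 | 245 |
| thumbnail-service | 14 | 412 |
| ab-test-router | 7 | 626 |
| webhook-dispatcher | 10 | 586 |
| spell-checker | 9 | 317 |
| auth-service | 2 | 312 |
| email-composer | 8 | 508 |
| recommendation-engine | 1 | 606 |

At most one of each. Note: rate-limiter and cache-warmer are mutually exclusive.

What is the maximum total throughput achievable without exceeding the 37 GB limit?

Ranking by ratio (throughput/GB): recommendation-engine 606.00, auth-service 156.00, rate-limiter 145.00, cache-warmer 97.50.
Taking cache-warmer + ab-test-router + webhook-dispatcher + auth-service + email-composer + recommendation-engine: 34 GB used, 3223 in throughput.
Nothing else feasible within 37 GB beats 3223.

3223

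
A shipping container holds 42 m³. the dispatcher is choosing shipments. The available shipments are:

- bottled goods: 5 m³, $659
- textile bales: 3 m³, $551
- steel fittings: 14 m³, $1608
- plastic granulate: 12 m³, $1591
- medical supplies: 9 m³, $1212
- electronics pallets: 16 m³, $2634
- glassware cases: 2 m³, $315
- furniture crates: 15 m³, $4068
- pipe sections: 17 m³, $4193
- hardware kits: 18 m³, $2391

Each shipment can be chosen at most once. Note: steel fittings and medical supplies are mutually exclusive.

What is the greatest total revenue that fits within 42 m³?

Bottled goods + textile bales + glassware cases + furniture crates + pipe sections uses 42 of the 42 m³ and totals 9786.
Runner-up medical supplies + furniture crates + pipe sections tops out at 9473.

9786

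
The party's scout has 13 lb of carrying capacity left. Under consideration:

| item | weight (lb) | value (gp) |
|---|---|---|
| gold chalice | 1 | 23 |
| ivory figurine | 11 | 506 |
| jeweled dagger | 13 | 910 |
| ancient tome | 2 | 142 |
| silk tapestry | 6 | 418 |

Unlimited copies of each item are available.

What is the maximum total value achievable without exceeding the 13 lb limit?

910

Taking the top-ratio items first gives gold chalice + 6×ancient tome for 875 (13 lb).
The 13 lb tied up in gold chalice and 6×ancient tome is better spent on jeweled dagger — total rises to 910 (13 lb).
Every other selection either busts 13 lb or fails to beat 910.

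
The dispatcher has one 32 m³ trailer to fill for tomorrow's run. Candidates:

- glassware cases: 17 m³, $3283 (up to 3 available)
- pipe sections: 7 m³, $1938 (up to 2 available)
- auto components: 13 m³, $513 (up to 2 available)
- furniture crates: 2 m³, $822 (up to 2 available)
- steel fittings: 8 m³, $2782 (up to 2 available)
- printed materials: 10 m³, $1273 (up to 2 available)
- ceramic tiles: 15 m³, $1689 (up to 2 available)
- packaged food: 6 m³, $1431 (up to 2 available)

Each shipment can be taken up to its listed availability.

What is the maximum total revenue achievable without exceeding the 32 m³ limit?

A density-first pass picks pipe sections + 2×furniture crates + 2×steel fittings — 9146 at 27 m³.
Replace furniture crates with pipe sections: the trade gains 1116 net, giving 10262 at 32 m³.
No other feasible combination exceeds 10262.

10262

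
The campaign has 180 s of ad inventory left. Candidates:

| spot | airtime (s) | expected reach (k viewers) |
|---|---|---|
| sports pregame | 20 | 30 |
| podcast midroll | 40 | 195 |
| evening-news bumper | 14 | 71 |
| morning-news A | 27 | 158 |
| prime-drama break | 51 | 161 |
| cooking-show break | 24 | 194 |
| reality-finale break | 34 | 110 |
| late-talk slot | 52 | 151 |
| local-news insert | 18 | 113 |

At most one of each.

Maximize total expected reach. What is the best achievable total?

892

Filling by ratio: sports pregame + podcast midroll + evening-news bumper + morning-news A + cooking-show break + reality-finale break + local-news insert for 871, with 3 s left unused.
Replace sports pregame and reality-finale break with prime-drama break: the trade gains 21 net, giving 892 at 174 s.
The closest alternative, podcast midroll + evening-news bumper + morning-news A + cooking-show break + late-talk slot + local-news insert, reaches only 882.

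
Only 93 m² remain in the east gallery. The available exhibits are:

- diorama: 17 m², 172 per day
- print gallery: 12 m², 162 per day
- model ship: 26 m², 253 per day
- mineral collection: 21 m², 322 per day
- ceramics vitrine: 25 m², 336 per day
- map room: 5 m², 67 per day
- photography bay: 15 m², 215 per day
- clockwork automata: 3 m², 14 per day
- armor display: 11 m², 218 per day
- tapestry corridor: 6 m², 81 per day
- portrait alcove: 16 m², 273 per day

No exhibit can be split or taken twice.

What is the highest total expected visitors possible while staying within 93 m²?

Filling by ratio: print gallery + mineral collection + map room + photography bay + clockwork automata + armor display + tapestry corridor + portrait alcove for 1352, with 4 m² left unused.
Dropping print gallery and clockwork automata and tapestry corridor frees 21 m²; slotting in ceramics vitrine (25 m²) lifts the total to 1431 at 93 m².
Next best is print gallery + mineral collection + ceramics vitrine + map room + clockwork automata + armor display + portrait alcove at 1392 (93 m²) — short by 39.

1431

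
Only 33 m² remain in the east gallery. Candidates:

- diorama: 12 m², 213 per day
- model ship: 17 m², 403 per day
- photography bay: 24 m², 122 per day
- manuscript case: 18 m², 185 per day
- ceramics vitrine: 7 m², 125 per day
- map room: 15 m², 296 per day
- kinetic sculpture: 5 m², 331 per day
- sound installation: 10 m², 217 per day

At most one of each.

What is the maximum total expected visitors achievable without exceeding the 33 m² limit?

951

Density check — kinetic sculpture 66.20, model ship 23.71, sound installation 21.70, map room 19.73 are the best per m².
Best packing: model ship + kinetic sculpture + sound installation — 32 m², 951 total.
Runner-up model ship + ceramics vitrine + kinetic sculpture tops out at 859.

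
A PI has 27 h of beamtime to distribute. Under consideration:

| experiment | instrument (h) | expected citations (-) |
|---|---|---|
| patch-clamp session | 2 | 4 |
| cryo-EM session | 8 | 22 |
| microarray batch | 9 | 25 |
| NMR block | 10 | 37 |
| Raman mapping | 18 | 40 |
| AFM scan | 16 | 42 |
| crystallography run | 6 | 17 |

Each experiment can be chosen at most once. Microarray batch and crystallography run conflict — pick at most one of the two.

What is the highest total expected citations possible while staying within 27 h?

By expected citations per h: NMR block 3.70, crystallography run 2.83, microarray batch 2.78 lead.
Best packing: cryo-EM session + microarray batch + NMR block — 27 h, 84 total.

84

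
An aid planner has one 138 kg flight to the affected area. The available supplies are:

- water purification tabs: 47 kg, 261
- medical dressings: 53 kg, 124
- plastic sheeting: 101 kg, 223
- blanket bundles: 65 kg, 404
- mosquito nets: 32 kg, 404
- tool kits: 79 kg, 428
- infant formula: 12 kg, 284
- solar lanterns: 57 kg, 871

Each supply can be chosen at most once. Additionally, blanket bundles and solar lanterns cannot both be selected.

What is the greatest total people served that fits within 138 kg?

1559

Density check — infant formula 23.67, solar lanterns 15.28, mosquito nets 12.62 are the best per kg.
The ratio ordering already packs tightly: mosquito nets + infant formula + solar lanterns, 101 kg, 1559.
Runner-up water purification tabs + mosquito nets + solar lanterns tops out at 1536.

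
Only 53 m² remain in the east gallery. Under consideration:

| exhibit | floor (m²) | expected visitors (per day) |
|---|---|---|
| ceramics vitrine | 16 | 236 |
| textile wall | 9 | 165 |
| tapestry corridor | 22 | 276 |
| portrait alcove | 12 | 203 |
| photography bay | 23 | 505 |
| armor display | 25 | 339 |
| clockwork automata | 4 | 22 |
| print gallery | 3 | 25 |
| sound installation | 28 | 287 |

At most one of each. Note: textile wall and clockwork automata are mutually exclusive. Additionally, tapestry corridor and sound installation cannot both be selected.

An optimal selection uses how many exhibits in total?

Optimal total is 944.
ceramics vitrine + portrait alcove + photography bay hits 944 at 51 m².
All optima have 3 exhibits.

3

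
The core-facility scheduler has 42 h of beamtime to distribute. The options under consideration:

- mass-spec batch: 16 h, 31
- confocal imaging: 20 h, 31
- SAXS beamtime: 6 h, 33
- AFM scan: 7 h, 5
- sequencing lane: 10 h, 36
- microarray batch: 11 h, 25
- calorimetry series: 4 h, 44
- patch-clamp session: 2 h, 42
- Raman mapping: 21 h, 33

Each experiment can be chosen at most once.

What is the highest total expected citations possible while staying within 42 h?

Greedy by ratio would take SAXS beamtime + AFM scan + sequencing lane + microarray batch + calorimetry series + patch-clamp session: 40 h used, total 185.
The 18 h tied up in AFM scan and microarray batch is better spent on mass-spec batch — total rises to 186 (38 h).
Confocal imaging + SAXS beamtime + sequencing lane + calorimetry series + patch-clamp session (42 h) also reaches 186 — a tie, but nothing goes higher.

186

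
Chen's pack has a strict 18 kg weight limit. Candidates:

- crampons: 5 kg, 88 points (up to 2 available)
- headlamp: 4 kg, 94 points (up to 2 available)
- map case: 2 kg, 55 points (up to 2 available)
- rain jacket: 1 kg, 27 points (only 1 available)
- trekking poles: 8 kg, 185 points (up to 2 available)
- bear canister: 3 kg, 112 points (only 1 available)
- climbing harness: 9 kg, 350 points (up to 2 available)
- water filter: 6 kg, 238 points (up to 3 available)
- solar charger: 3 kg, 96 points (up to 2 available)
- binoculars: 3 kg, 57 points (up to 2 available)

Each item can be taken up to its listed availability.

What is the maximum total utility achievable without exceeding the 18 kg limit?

Ranking by ratio (utility/kg): water filter 39.67, climbing harness 38.89, bear canister 37.33.
Best packing: 3×water filter — 18 kg, 714 total.

714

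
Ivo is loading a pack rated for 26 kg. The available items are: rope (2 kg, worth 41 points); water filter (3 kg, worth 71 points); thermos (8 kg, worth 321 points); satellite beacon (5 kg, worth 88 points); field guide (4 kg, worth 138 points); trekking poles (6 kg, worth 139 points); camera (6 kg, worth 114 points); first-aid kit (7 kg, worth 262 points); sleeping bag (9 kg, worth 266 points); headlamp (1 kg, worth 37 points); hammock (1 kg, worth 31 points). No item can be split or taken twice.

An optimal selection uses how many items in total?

5

The maximum utility within 26 kg is 917.
For example thermos + first-aid kit + sleeping bag + headlamp + hammock achieves it, using 26 kg.
All optima have 5 items.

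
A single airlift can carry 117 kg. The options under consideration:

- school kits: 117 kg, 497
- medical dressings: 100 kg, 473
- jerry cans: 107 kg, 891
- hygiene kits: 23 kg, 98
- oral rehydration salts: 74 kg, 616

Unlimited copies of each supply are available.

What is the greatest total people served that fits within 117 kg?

Ranking by ratio (people served/kg): jerry cans 8.33, oral rehydration salts 8.32, medical dressings 4.73, hygiene kits 4.26.
Best packing: jerry cans — 107 kg, 891 total.
No other feasible combination exceeds 891.

891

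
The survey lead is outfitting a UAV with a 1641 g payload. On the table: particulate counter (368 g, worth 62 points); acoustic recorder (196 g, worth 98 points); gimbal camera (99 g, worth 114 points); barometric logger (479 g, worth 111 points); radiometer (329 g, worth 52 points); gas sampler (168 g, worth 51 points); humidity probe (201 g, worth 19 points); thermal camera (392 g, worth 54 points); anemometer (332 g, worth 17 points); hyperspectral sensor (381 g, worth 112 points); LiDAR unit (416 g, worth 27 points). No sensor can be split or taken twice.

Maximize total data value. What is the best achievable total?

505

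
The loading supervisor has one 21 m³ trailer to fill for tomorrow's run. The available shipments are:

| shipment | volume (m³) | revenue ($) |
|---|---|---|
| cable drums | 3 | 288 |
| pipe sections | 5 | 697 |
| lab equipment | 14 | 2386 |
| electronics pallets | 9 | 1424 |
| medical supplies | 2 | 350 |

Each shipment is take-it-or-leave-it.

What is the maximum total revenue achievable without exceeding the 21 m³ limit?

3433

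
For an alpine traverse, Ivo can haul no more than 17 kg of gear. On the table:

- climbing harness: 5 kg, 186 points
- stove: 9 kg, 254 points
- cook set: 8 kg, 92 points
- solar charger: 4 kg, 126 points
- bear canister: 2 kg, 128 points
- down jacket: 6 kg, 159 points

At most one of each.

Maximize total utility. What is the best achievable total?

The ratio ordering already packs tightly: climbing harness + solar charger + bear canister + down jacket, 17 kg, 599.

599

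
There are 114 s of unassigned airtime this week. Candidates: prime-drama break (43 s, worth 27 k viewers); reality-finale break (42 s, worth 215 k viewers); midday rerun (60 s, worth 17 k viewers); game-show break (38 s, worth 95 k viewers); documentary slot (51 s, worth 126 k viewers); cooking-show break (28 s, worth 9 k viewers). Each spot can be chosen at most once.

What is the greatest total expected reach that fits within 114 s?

By expected reach per s: reality-finale break 5.12, game-show break 2.50, documentary slot 2.47, prime-drama break 0.63 lead.
Greedy by ratio would take reality-finale break + game-show break + cooking-show break: 108 s used, total 319.
Dropping game-show break and cooking-show break frees 66 s; slotting in documentary slot (51 s) lifts the total to 341 at 93 s.

341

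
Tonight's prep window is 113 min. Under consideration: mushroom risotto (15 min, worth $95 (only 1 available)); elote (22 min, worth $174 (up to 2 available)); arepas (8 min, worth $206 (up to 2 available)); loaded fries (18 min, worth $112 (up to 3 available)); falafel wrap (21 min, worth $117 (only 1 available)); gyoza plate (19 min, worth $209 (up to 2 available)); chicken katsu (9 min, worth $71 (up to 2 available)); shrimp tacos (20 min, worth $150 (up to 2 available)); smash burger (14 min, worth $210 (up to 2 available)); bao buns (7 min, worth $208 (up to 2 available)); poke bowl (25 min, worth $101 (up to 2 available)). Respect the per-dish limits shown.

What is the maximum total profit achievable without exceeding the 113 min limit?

1761

A density-first pass picks 2×arepas + 2×gyoza plate + chicken katsu + 2×smash burger + 2×bao buns — 1737 at 105 min.
Dropping chicken katsu frees 9 min; slotting in mushroom risotto (15 min) lifts the total to 1761 at 111 min.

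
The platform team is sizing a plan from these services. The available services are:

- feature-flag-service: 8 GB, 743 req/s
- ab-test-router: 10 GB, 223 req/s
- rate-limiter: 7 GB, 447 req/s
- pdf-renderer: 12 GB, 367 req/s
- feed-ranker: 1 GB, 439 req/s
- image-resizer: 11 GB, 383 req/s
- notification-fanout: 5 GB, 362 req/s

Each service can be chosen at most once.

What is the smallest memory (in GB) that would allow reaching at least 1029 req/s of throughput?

9

Look for the lowest-memory combination reaching 1029.
Taking feature-flag-service + feed-ranker gives 1182 (≥ 1029) for 9 GB.
No combination under 9 GB hits 1029.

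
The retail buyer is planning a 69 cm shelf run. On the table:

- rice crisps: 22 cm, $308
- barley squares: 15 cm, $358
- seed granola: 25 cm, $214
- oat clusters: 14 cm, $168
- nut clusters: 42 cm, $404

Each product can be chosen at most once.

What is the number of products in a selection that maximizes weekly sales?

The maximum weekly sales within 69 cm is 880.
rice crisps + barley squares + seed granola hits 880 at 62 cm.
Every optimal selection uses 3 products.

3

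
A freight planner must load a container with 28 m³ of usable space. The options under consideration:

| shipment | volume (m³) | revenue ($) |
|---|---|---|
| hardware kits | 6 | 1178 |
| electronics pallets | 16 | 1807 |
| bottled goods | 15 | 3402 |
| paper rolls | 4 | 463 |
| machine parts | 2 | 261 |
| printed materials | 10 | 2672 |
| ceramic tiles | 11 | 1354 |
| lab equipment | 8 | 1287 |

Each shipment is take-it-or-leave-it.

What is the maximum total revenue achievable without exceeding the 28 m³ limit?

6335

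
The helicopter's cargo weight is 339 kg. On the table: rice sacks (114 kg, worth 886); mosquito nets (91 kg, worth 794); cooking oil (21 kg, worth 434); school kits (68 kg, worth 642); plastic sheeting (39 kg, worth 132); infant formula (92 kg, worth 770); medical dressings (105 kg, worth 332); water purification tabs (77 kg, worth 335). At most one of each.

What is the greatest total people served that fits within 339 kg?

2888

By people served per kg: cooking oil 20.67, school kits 9.44, mosquito nets 8.73, infant formula 8.37 lead.
Taking the top-ratio supplies first gives mosquito nets + cooking oil + school kits + plastic sheeting + infant formula for 2772 (311 kg).
Replace infant formula with rice sacks: the trade gains 116 net, giving 2888 at 333 kg.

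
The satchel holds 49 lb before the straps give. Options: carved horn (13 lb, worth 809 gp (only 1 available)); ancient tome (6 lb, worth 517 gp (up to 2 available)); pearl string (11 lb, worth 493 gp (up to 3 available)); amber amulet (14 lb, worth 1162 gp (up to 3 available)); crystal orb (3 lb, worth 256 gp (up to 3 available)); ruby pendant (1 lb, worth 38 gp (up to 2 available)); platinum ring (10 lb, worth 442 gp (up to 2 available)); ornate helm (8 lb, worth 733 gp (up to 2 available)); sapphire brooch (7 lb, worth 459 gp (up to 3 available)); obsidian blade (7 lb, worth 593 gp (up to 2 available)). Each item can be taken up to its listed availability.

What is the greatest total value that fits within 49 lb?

4255

Density check — ornate helm 91.62, ancient tome 86.17, crystal orb 85.33, obsidian blade 84.71 are the best per lb.
The ratio heuristic lands on 2×ancient tome + 3×crystal orb + 2×ruby pendant + 2×ornate helm + obsidian blade (3937) but leaves 3 lb idle.
Replace 3×crystal orb and 2×ruby pendant with amber amulet: the trade gains 318 net, giving 4255 at 49 lb.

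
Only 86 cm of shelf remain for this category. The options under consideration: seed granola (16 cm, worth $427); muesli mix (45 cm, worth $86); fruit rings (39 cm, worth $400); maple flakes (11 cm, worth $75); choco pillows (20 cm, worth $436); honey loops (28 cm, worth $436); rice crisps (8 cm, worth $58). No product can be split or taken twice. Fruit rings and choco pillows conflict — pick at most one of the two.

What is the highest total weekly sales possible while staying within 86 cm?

1432

Best packing: seed granola + maple flakes + choco pillows + honey loops + rice crisps — 83 cm, 1432 total.
The closest alternative, seed granola + maple flakes + choco pillows + honey loops, reaches only 1374.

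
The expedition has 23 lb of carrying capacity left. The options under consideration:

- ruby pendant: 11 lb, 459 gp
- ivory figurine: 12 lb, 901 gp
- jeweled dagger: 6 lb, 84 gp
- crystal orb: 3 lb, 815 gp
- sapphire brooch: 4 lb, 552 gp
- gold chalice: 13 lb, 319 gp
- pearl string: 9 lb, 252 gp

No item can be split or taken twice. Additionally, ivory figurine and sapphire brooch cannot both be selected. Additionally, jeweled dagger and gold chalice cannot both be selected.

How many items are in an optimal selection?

The maximum value within 23 lb is 1826.
ruby pendant + crystal orb + sapphire brooch hits 1826 at 18 lb.
Any selection reaching 1826 contains exactly 3 items.

3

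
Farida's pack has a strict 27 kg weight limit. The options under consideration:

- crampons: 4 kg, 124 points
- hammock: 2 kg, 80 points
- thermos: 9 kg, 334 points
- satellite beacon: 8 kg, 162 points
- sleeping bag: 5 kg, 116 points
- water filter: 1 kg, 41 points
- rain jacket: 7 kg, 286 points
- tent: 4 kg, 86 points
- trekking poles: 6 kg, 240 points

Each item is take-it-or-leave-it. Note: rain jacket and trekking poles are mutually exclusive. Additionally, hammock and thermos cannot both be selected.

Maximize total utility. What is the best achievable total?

901

Best packing: crampons + thermos + sleeping bag + water filter + rain jacket — 26 kg, 901 total.
Nothing else feasible within 27 kg beats 901.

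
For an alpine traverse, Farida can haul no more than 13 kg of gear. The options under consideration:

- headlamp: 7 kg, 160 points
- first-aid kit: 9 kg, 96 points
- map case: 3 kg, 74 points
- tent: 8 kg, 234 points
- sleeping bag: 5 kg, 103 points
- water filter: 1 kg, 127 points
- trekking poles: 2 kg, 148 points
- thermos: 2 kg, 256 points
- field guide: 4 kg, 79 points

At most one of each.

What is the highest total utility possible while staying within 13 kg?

765

Best packing: tent + water filter + trekking poles + thermos — 13 kg, 765 total.
Nothing else within 13 kg beats 765.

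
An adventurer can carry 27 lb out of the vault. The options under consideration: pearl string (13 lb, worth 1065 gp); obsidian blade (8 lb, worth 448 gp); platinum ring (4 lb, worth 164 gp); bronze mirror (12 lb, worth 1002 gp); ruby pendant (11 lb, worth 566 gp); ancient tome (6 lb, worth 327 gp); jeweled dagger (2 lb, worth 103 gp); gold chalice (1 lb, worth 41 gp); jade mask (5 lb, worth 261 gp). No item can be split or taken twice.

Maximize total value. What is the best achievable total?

Ranking by ratio (value/lb): bronze mirror 83.50, pearl string 81.92, obsidian blade 56.00.
Taking pearl string + bronze mirror + jeweled dagger: 27 lb used, 2170 in value.

2170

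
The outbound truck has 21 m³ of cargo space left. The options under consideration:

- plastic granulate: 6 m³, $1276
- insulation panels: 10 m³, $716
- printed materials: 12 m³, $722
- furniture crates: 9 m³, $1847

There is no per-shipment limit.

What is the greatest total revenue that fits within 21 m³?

4399

Filling by ratio: 3×plastic granulate for 3828, with 3 m³ left unused.
The 6 m³ tied up in plastic granulate is better spent on furniture crates — total rises to 4399 (21 m³).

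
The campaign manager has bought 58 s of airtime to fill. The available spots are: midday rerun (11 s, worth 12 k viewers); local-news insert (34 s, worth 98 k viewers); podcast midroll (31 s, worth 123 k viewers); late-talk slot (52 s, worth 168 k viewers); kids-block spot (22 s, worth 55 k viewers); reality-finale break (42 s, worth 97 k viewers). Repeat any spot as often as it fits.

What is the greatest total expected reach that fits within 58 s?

178

The ratio ordering already packs tightly: podcast midroll + kids-block spot, 53 s, 178.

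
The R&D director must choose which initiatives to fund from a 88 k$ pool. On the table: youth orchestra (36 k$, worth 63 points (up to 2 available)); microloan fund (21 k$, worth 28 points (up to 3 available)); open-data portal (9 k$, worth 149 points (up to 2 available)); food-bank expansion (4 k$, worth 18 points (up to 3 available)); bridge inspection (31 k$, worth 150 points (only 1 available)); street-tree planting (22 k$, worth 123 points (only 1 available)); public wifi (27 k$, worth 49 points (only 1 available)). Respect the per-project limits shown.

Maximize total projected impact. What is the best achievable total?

The ratio ordering already packs tightly: 2×open-data portal + 3×food-bank expansion + bridge inspection + street-tree planting, 83 k$, 625.
No other feasible combination exceeds 625.

625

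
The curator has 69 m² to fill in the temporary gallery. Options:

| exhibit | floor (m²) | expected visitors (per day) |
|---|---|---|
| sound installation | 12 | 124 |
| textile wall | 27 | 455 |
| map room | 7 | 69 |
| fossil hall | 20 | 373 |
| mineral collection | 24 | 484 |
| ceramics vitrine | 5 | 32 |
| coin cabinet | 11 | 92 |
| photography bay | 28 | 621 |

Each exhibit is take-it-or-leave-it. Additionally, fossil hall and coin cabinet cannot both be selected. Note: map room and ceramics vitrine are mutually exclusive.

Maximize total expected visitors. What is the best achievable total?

Sound installation + mineral collection + ceramics vitrine + photography bay uses 69 of the 69 m² and totals 1261.

1261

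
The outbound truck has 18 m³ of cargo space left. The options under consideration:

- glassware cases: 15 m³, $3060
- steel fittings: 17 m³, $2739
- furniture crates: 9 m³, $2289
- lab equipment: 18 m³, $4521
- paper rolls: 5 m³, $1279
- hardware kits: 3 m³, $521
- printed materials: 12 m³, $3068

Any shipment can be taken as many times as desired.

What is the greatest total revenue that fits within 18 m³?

Density check — paper rolls 255.80, printed materials 255.67, furniture crates 254.33 are the best per m³.
Greedy by ratio would take 3×paper rolls + hardware kits: 18 m³ used, total 4358.
Replace 3×paper rolls and hardware kits with 2×furniture crates: the trade gains 220 net, giving 4578 at 18 m³.
That's the maximum — no swap from here does better than 4578.

4578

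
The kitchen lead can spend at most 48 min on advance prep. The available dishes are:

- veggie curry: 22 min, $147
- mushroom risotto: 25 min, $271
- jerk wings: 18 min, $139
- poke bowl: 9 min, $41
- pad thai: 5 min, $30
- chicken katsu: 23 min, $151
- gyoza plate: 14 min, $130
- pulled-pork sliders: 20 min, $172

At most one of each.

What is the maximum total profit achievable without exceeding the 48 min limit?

443

A density-first pass picks mushroom risotto + pad thai + gyoza plate — 431 at 44 min.
The 19 min tied up in pad thai and gyoza plate is better spent on pulled-pork sliders — total rises to 443 (45 min).
Runner-up mushroom risotto + poke bowl + gyoza plate tops out at 442.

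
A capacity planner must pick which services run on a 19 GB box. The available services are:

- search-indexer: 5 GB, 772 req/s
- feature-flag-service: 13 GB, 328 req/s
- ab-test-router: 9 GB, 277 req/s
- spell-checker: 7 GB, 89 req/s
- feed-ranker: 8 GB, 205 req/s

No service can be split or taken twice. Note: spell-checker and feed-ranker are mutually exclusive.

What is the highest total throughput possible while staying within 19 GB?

Filling by ratio: search-indexer + ab-test-router for 1049, with 5 GB left unused.
Replace ab-test-router with feature-flag-service: the trade gains 51 net, giving 1100 at 18 GB.

1100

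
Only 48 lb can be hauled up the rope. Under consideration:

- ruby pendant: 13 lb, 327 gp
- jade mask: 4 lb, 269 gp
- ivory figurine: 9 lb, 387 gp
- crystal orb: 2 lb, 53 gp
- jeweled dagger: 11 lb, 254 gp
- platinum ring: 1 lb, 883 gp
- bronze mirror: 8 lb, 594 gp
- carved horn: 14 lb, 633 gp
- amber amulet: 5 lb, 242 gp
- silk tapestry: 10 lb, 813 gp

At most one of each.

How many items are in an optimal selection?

Best achievable value is 3632.
One optimal bundle: jade mask + ivory figurine + crystal orb + platinum ring + bronze mirror + carved horn + silk tapestry (48 lb).
Any selection reaching 3632 contains exactly 7 items.

7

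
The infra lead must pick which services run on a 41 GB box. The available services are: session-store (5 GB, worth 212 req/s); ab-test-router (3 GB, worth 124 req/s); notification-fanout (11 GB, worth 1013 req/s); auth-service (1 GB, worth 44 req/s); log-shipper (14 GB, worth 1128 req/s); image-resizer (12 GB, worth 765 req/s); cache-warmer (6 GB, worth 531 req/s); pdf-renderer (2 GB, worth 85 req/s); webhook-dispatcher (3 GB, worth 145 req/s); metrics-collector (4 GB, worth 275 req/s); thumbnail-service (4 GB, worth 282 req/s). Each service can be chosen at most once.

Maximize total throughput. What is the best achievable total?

Density check — notification-fanout 92.09, cache-warmer 88.50, log-shipper 80.57 are the best per GB.
The ratio heuristic lands on notification-fanout + auth-service + log-shipper + cache-warmer + metrics-collector + thumbnail-service (3273) but leaves 1 GB idle.
The 1 GB tied up in auth-service is better spent on pdf-renderer — total rises to 3314 (41 GB).

3314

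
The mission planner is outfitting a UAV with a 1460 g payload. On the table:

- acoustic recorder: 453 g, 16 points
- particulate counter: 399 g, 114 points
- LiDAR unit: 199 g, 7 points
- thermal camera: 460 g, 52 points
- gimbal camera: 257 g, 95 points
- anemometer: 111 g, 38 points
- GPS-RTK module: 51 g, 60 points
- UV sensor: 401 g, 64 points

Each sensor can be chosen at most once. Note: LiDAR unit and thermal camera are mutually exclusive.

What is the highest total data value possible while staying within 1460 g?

378

Best packing: particulate counter + LiDAR unit + gimbal camera + anemometer + GPS-RTK module + UV sensor — 1418 g, 378 total.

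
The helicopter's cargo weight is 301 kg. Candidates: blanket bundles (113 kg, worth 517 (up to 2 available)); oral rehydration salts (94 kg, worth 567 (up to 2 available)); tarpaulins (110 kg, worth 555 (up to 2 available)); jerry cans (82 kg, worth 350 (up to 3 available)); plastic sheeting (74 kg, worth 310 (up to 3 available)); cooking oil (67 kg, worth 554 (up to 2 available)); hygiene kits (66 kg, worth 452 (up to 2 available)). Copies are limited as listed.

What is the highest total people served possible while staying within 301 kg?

Density check — cooking oil 8.27, hygiene kits 6.85, oral rehydration salts 6.03, tarpaulins 5.05 are the best per kg.
Filling by ratio: 2×cooking oil + 2×hygiene kits for 2012, with 35 kg left unused.
Replace hygiene kits with oral rehydration salts: the trade gains 115 net, giving 2127 at 294 kg.
That's the maximum — no swap from here does better than 2127.

2127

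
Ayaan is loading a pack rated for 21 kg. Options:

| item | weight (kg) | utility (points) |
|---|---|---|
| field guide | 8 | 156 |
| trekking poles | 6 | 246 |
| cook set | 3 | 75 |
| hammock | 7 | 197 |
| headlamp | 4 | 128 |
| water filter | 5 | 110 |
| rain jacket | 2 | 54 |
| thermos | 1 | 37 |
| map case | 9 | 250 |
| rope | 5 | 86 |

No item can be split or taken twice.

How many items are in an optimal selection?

5

Best achievable utility is 683.
For example trekking poles + cook set + hammock + headlamp + thermos achieves it, using 21 kg.
Every optimal selection uses 5 items.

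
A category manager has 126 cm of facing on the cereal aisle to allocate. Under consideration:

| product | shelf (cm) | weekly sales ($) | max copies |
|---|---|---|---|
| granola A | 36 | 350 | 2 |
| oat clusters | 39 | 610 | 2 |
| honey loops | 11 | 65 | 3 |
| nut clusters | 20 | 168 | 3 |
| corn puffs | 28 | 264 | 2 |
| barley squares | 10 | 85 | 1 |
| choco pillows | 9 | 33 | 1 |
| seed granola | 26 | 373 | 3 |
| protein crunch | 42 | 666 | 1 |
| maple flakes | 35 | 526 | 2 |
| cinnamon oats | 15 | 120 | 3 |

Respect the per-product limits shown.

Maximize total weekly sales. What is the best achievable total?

1887

Filling by ratio: 2×oat clusters + protein crunch for 1886, with 6 cm left unused.
Dropping oat clusters frees 39 cm; slotting in barley squares + maple flakes (45 cm) lifts the total to 1887 at 126 cm.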